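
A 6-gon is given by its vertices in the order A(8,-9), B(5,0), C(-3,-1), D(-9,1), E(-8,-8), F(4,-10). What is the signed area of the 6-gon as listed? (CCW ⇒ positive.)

132

Apply the shoelace (surveyor's) formula: 2A = Σ (x_i·y_{i+1} − x_{i+1}·y_i), indices taken mod 6.
A→B: (8)(0) − (5)(-9) = 45
B→C: (5)(-1) − (-3)(0) = -5
C→D: (-3)(1) − (-9)(-1) = -12
D→E: (-9)(-8) − (-8)(1) = 80
E→F: (-8)(-10) − (4)(-8) = 112
F→A: (4)(-9) − (8)(-10) = 44
Σ = 264
Signed area = Σ/2 = 132 (positive ⇒ counter-clockwise traversal).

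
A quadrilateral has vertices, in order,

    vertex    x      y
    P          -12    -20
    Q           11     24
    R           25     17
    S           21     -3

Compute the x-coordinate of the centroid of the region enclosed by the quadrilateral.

Apply Gauss's area formula. First the cross-terms c_i = x_i·y_{i+1} − x_{i+1}·y_i:
  -68, -413, -432, -456  ⇒  2A = -1369, A = -684.5.
Then Σ (x_i + x_{i+1})·c_i = -38776, so x̄ = -38776 / (6·(-684.5)) = 1048/111.

1048/111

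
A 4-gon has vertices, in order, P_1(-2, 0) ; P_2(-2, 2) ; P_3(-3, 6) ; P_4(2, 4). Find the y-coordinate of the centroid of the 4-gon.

Apply Gauss's area formula. First the cross-terms c_i = x_i·y_{i+1} − x_{i+1}·y_i:
  -4, -6, -24, 8  ⇒  2A = -26, A = -13.
Then Σ (y_i + y_{i+1})·c_i = -264, so ȳ = -264 / (6·(-13)) = 44/13.

44/13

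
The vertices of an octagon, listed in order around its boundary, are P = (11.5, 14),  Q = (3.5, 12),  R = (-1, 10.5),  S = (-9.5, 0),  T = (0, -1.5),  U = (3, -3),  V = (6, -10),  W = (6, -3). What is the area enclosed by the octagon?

Apply the shoelace formula: 2A = Σ (x_i·y_{i+1} − x_{i+1}·y_i), indices taken mod 8.
Cross-terms: 89, 48.75, 99.75, 14.25, 4.5, -12, 42, 118.5  ⇒  Σ = 404.75
Area = |Σ|/2 = 202.375.

202.375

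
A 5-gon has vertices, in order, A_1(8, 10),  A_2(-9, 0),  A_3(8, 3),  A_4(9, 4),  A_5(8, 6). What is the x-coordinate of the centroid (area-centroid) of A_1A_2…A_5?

Apply the shoelace formula. First the cross-terms c_i = x_i·y_{i+1} − x_{i+1}·y_i:
  90, -27, 5, 22, 32  ⇒  2A = 122, A = 61.
Then Σ (x_i + x_{i+1})·c_i = 908, so x̄ = 908 / (6·61) = 454/183.

454/183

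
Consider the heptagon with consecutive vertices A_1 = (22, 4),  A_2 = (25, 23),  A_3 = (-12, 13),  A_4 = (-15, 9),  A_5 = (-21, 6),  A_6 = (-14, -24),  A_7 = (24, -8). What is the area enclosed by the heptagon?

Apply Gauss's area formula: 2A = Σ (x_i·y_{i+1} − x_{i+1}·y_i), indices taken mod 7.
Σ = (406) + (601) + (87) + (99) + (588) + (688) + (272) = 2741
Area = |Σ|/2 = 1370.5.

1370.5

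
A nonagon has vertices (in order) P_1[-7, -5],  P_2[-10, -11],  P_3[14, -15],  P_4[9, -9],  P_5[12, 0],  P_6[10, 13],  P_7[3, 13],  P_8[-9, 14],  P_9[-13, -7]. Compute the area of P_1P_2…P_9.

557.5

Apply Gauss's area formula: 2A = Σ (x_i·y_{i+1} − x_{i+1}·y_i), indices taken mod 9.
P_1→P_2: (-7)(-11) − (-10)(-5) = 27
P_2→P_3: (-10)(-15) − (14)(-11) = 304
P_3→P_4: (14)(-9) − (9)(-15) = 9
P_4→P_5: (9)(0) − (12)(-9) = 108
P_5→P_6: (12)(13) − (10)(0) = 156
P_6→P_7: (10)(13) − (3)(13) = 91
P_7→P_8: (3)(14) − (-9)(13) = 159
P_8→P_9: (-9)(-7) − (-13)(14) = 245
P_9→P_1: (-13)(-5) − (-7)(-7) = 16
Σ = 1115
Area = |Σ|/2 = 557.5.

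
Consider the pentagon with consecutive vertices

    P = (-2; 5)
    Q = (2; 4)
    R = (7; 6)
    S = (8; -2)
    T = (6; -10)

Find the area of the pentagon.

77

Apply the shoelace (surveyor's) formula: 2A = Σ (x_i·y_{i+1} − x_{i+1}·y_i), indices taken mod 5.
Σ = (-18) + (-16) + (-62) + (-68) + (10) = -154
Area = |Σ|/2 = 77.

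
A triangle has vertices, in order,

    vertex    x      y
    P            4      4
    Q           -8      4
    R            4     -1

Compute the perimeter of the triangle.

30

|PQ| = √((-12)² + (0)²) = √144 = 12
|QR| = √((12)² + (-5)²) = √169 = 13
|RP| = √((0)² + (5)²) = √25 = 5
Perimeter = 12 + 13 + 5 = 30.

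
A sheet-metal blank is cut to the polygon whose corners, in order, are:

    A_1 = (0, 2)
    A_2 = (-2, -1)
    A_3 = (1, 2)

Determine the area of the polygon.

Apply the shoelace (surveyor's) formula: 2A = Σ (x_i·y_{i+1} − x_{i+1}·y_i), indices taken mod 3.
Σ = (4) + (-3) + (2) = 3
Area = |Σ|/2 = 1.5.

1.5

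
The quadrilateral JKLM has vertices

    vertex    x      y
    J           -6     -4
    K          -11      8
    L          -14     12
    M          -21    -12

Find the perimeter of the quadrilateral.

60

|JK| = √((-5)² + (12)²) = √169 = 13
|KL| = √((-3)² + (4)²) = √25 = 5
|LM| = √((-7)² + (-24)²) = √625 = 25
|MJ| = √((15)² + (8)²) = √289 = 17
Perimeter = 13 + 5 + 25 + 17 = 60.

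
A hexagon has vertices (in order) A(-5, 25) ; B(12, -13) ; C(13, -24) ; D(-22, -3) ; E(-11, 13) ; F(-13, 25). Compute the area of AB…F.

773

Apply the surveyor's formula: 2A = Σ (x_i·y_{i+1} − x_{i+1}·y_i), indices taken mod 6.
Σ = (-235) + (-119) + (-567) + (-319) + (-106) + (-200) = -1546
Area = |Σ|/2 = 773.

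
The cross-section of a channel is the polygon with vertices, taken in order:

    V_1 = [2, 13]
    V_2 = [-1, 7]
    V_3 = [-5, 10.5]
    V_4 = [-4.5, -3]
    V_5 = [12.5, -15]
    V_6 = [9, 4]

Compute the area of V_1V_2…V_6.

Apply the surveyor's formula: 2A = Σ (x_i·y_{i+1} − x_{i+1}·y_i), indices taken mod 6.
V_1→V_2: (2)(7) − (-1)(13) = 27
V_2→V_3: (-1)(10.5) − (-5)(7) = 24.5
V_3→V_4: (-5)(-3) − (-4.5)(10.5) = 62.25
V_4→V_5: (-4.5)(-15) − (12.5)(-3) = 105
V_5→V_6: (12.5)(4) − (9)(-15) = 185
V_6→V_1: (9)(13) − (2)(4) = 109
Σ = 512.75
Area = |Σ|/2 = 256.375.

256.375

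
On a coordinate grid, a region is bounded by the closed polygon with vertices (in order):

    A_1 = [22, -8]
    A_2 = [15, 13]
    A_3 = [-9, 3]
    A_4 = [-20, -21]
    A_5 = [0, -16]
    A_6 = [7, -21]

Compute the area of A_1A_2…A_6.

A_1→A_2: (22)(13) − (15)(-8) = 406
A_2→A_3: (15)(3) − (-9)(13) = 162
A_3→A_4: (-9)(-21) − (-20)(3) = 249
A_4→A_5: (-20)(-16) − (0)(-21) = 320
A_5→A_6: (0)(-21) − (7)(-16) = 112
A_6→A_1: (7)(-8) − (22)(-21) = 406
Σ = 1655
Area = |Σ|/2 = 827.5.

827.5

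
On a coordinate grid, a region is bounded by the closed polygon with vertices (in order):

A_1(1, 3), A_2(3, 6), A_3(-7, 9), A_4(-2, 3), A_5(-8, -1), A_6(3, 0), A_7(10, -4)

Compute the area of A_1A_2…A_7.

57

Apply the shoelace formula: 2A = Σ (x_i·y_{i+1} − x_{i+1}·y_i), indices taken mod 7.
Σ = (-3) + (69) + (-3) + (26) + (3) + (-12) + (34) = 114
Area = |Σ|/2 = 57.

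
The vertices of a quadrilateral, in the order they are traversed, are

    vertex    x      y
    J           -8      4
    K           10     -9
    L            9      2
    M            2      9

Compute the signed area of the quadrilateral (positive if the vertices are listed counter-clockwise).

Apply the surveyor's formula: 2A = Σ (x_i·y_{i+1} − x_{i+1}·y_i), indices taken mod 4.
J→K: (-8)(-9) − (10)(4) = 32
K→L: (10)(2) − (9)(-9) = 101
L→M: (9)(9) − (2)(2) = 77
M→J: (2)(4) − (-8)(9) = 80
Σ = 290
Signed area = Σ/2 = 145 (positive ⇒ counter-clockwise traversal).

145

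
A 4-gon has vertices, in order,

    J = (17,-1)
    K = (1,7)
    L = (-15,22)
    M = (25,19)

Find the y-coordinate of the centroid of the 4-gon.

1504/117

Apply the shoelace formula. First the cross-terms c_i = x_i·y_{i+1} − x_{i+1}·y_i:
  120, 127, -835, -348  ⇒  2A = -936, A = -468.
Then Σ (y_i + y_{i+1})·c_i = -36096, so ȳ = -36096 / (6·(-468)) = 1504/117.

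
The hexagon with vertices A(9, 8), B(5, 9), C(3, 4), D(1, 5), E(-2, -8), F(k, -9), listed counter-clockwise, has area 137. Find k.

8

Write out the shoelace sum; only the two edges meeting at F involve k:
2·Area = [((-2)·(-9) − k·(-8)) + (k·8 − 9·(-9))] + 47
       = 16·k + 146 = 274
⇒ k = 8.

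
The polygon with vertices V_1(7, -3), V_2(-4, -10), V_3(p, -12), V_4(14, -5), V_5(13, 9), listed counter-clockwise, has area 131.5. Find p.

8

The doubled signed area Σ (x_i y_{i+1} − x_{i+1} y_i) is linear in p.
With p=0 it equals 223; the coefficient of p is 5 (from the two edges through V_3).
So 5·p + 223 = 2·131.5 = 263 ⇒ p = 8.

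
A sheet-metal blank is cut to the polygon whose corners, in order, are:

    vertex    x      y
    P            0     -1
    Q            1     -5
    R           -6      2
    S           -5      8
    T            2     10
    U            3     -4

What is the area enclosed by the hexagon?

Cross-terms: 1, -28, -38, -66, -38, -3  ⇒  Σ = -172
Area = |Σ|/2 = 86.

86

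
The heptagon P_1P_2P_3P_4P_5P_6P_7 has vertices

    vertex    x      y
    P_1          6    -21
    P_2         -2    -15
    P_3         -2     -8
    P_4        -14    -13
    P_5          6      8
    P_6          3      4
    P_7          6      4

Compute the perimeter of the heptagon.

92

|P_1P_2| = √((-8)² + (6)²) = √100 = 10
|P_2P_3| = √((0)² + (7)²) = √49 = 7
|P_3P_4| = √((-12)² + (-5)²) = √169 = 13
|P_4P_5| = √((20)² + (21)²) = √841 = 29
|P_5P_6| = √((-3)² + (-4)²) = √25 = 5
|P_6P_7| = √((3)² + (0)²) = √9 = 3
|P_7P_1| = √((0)² + (-25)²) = √625 = 25
Perimeter = 10 + 7 + 13 + 29 + 5 + 3 + 25 = 92.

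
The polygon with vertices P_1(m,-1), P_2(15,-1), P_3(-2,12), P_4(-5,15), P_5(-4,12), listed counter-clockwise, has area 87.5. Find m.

4

The doubled signed area Σ (x_i y_{i+1} − x_{i+1} y_i) is linear in m.
With m=0 it equals 227; the coefficient of m is -13 (from the two edges through P_1).
So -13·m + 227 = 2·87.5 = 175 ⇒ m = 4.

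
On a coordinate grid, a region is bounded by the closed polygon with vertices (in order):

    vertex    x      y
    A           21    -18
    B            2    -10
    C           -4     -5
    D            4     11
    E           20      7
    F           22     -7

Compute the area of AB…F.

491.5

Apply the shoelace (surveyor's) formula: 2A = Σ (x_i·y_{i+1} − x_{i+1}·y_i), indices taken mod 6.
Cross-terms: -174, -50, -24, -192, -294, -249  ⇒  Σ = -983
Area = |Σ|/2 = 491.5.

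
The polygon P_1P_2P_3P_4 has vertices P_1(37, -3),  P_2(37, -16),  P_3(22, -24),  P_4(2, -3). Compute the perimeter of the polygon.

94

|P_1P_2| = √((0)² + (-13)²) = √169 = 13
|P_2P_3| = √((-15)² + (-8)²) = √289 = 17
|P_3P_4| = √((-20)² + (21)²) = √841 = 29
|P_4P_1| = √((35)² + (0)²) = √1225 = 35
Perimeter = 13 + 17 + 29 + 35 = 94.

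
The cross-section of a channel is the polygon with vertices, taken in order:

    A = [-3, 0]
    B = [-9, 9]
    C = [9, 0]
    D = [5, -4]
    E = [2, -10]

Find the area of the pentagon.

Σ = (-27) + (-81) + (-36) + (-42) + (-30) = -216
Area = |Σ|/2 = 108.

108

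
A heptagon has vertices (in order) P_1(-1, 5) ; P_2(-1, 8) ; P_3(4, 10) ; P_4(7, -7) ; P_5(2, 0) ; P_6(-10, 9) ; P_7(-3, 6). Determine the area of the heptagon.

P_1→P_2: (-1)(8) − (-1)(5) = -3
P_2→P_3: (-1)(10) − (4)(8) = -42
P_3→P_4: (4)(-7) − (7)(10) = -98
P_4→P_5: (7)(0) − (2)(-7) = 14
P_5→P_6: (2)(9) − (-10)(0) = 18
P_6→P_7: (-10)(6) − (-3)(9) = -33
P_7→P_1: (-3)(5) − (-1)(6) = -9
Σ = -153
Area = |Σ|/2 = 76.5.

76.5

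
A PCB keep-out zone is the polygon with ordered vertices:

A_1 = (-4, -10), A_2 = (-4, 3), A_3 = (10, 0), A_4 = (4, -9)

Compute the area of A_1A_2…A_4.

124

Cross-terms: -52, -30, -90, -76  ⇒  Σ = -248
Area = |Σ|/2 = 124.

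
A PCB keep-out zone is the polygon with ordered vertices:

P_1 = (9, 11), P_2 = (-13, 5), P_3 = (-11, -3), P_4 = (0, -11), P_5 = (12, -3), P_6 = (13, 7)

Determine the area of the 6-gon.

369

Apply the shoelace (surveyor's) formula: 2A = Σ (x_i·y_{i+1} − x_{i+1}·y_i), indices taken mod 6.
Cross-terms: 188, 94, 121, 132, 123, 80  ⇒  Σ = 738
Area = |Σ|/2 = 369.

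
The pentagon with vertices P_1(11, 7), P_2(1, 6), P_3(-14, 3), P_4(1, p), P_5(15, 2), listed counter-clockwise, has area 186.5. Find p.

Write out the shoelace sum; only the two edges meeting at P_4 involve p:
2·Area = [((-14)·p − 1·3) + (1·2 − 15·p)] + 229
       = -29·p + 228 = 373
⇒ p = -5.

-5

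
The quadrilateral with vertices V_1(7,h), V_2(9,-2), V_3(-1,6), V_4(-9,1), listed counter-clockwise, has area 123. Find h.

-9

The doubled signed area Σ (x_i y_{i+1} − x_{i+1} y_i) is linear in h.
With h=0 it equals 84; the coefficient of h is -18 (from the two edges through V_1).
So -18·h + 84 = 2·123 = 246 ⇒ h = -9.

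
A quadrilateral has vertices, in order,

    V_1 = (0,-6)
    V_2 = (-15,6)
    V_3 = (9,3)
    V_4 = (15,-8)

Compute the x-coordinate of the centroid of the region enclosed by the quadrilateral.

41/22

Apply Gauss's area formula. First the cross-terms c_i = x_i·y_{i+1} − x_{i+1}·y_i:
  -90, -99, -117, -90  ⇒  2A = -396, A = -198.
Then Σ (x_i + x_{i+1})·c_i = -2214, so x̄ = -2214 / (6·(-198)) = 41/22.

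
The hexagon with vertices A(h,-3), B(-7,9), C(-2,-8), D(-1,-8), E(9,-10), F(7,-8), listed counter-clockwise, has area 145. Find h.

The doubled signed area Σ (x_i y_{i+1} − x_{i+1} y_i) is linear in h.
With h=0 it equals 120; the coefficient of h is 17 (from the two edges through A).
So 17·h + 120 = 2·145 = 290 ⇒ h = 10.

10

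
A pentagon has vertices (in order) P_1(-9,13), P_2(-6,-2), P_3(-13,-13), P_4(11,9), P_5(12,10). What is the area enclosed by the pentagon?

Σ = (96) + (52) + (26) + (2) + (246) = 422
Area = |Σ|/2 = 211.

211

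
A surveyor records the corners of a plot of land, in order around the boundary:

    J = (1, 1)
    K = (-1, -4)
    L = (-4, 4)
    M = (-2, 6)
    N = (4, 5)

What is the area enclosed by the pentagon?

37

Σ = (-3) + (-20) + (-16) + (-34) + (-1) = -74
Area = |Σ|/2 = 37.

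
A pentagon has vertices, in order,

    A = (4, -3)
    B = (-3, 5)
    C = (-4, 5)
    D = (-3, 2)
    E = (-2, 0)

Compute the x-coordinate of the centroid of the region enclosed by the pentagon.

-9/11

Apply the shoelace formula. First the cross-terms c_i = x_i·y_{i+1} − x_{i+1}·y_i:
  11, 5, 7, 4, 6  ⇒  2A = 33, A = 16.5.
Then Σ (x_i + x_{i+1})·c_i = -81, so x̄ = -81 / (6·16.5) = -9/11.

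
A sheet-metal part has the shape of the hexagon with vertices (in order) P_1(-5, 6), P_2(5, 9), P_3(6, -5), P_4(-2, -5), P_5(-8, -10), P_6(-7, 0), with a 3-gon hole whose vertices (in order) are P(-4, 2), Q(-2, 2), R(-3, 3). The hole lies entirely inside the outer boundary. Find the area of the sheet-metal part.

Outer boundary:
Apply the shoelace (surveyor's) formula: 2A = Σ (x_i·y_{i+1} − x_{i+1}·y_i), indices taken mod 6.
Σ = (-75) + (-79) + (-40) + (-20) + (-70) + (-42) = -326
Area = |Σ|/2 = 163.
Hole:
Cross-terms: -4, 0, 6  ⇒  Σ = 2
Area = |Σ|/2 = 1.
Net area = 163 − 1 = 162.

162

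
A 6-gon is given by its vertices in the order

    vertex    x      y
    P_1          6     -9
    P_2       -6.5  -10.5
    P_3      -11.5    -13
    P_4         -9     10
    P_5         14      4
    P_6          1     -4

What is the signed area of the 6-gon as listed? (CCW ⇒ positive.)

Cross-terms: -121.5, -36.25, -232, -176, -60, 15  ⇒  Σ = -610.75
Signed area = Σ/2 = -305.375 (negative ⇒ clockwise traversal).

-305.375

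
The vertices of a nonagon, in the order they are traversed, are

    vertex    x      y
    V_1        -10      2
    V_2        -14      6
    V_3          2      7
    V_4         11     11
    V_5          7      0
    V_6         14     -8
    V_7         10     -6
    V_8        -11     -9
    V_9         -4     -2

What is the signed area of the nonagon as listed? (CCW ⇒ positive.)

Apply the shoelace formula: 2A = Σ (x_i·y_{i+1} − x_{i+1}·y_i), indices taken mod 9.
Cross-terms: -32, -110, -55, -77, -56, -4, -156, -14, -28  ⇒  Σ = -532
Signed area = Σ/2 = -266 (negative ⇒ clockwise traversal).

-266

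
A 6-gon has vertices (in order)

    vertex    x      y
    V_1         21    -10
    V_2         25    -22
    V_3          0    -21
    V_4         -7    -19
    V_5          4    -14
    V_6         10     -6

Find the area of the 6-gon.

Apply the shoelace (surveyor's) formula: 2A = Σ (x_i·y_{i+1} − x_{i+1}·y_i), indices taken mod 6.
Cross-terms: -212, -525, -147, 174, 116, 26  ⇒  Σ = -568
Area = |Σ|/2 = 284.

284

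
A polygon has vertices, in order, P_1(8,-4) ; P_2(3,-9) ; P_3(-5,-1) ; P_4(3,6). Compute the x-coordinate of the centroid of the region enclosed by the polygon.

2

Apply the surveyor's formula. First the cross-terms c_i = x_i·y_{i+1} − x_{i+1}·y_i:
  -60, -48, -27, -60  ⇒  2A = -195, A = -97.5.
Then Σ (x_i + x_{i+1})·c_i = -1170, so x̄ = -1170 / (6·(-97.5)) = 2.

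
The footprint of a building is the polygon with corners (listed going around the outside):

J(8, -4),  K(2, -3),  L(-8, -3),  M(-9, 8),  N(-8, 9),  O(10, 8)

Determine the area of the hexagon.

206

Apply the surveyor's formula: 2A = Σ (x_i·y_{i+1} − x_{i+1}·y_i), indices taken mod 6.
Cross-terms: -16, -30, -91, -17, -154, -104  ⇒  Σ = -412
Area = |Σ|/2 = 206.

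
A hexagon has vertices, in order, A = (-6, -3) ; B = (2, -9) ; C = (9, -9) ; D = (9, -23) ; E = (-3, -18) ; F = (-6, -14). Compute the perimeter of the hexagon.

60

|AB| = √((8)² + (-6)²) = √100 = 10
|BC| = √((7)² + (0)²) = √49 = 7
|CD| = √((0)² + (-14)²) = √196 = 14
|DE| = √((-12)² + (5)²) = √169 = 13
|EF| = √((-3)² + (4)²) = √25 = 5
|FA| = √((0)² + (11)²) = √121 = 11
Perimeter = 10 + 7 + 14 + 13 + 5 + 11 = 60.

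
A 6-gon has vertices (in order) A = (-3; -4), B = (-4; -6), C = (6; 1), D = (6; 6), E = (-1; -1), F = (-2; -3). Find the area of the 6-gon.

Apply Gauss's area formula: 2A = Σ (x_i·y_{i+1} − x_{i+1}·y_i), indices taken mod 6.
Cross-terms: 2, 32, 30, 0, 1, -1  ⇒  Σ = 64
Area = |Σ|/2 = 32.

32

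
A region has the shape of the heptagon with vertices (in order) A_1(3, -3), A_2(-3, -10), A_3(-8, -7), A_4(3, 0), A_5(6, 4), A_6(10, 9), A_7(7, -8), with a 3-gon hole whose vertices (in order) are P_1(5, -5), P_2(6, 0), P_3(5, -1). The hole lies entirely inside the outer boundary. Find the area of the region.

93.5

Outer boundary:
Cross-terms: -39, -59, 21, 12, 14, -143, 3  ⇒  Σ = -191
Area = |Σ|/2 = 95.5.
Hole:
Apply the shoelace (surveyor's) formula: 2A = Σ (x_i·y_{i+1} − x_{i+1}·y_i), indices taken mod 3.
Σ = (30) + (-6) + (-20) = 4
Area = |Σ|/2 = 2.
Net area = 95.5 − 2 = 93.5.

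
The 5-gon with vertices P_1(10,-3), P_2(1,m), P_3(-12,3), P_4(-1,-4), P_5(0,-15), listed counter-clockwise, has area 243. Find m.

12

The doubled signed area Σ (x_i y_{i+1} − x_{i+1} y_i) is linear in m.
With m=0 it equals 222; the coefficient of m is 22 (from the two edges through P_2).
So 22·m + 222 = 2·243 = 486 ⇒ m = 12.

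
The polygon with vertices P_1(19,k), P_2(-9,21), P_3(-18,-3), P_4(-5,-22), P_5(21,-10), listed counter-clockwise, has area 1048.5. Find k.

7

Write out the shoelace sum; only the two edges meeting at P_1 involve k:
2·Area = [(21·k − 19·(-10)) + (19·21 − (-9)·k)] + 1298
       = 30·k + 1887 = 2097
⇒ k = 7.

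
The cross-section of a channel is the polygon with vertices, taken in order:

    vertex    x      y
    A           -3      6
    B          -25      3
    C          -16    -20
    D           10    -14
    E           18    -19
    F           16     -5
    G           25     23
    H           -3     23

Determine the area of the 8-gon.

1288.5

Apply the surveyor's formula: 2A = Σ (x_i·y_{i+1} − x_{i+1}·y_i), indices taken mod 8.
Σ = (141) + (548) + (424) + (62) + (214) + (493) + (644) + (51) = 2577
Area = |Σ|/2 = 1288.5.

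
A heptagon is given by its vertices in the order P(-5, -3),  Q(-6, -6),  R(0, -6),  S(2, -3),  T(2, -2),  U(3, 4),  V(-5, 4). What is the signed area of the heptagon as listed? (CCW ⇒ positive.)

Apply the surveyor's formula: 2A = Σ (x_i·y_{i+1} − x_{i+1}·y_i), indices taken mod 7.
Cross-terms: 12, 36, 12, 2, 14, 32, 35  ⇒  Σ = 143
Signed area = Σ/2 = 71.5 (positive ⇒ counter-clockwise traversal).

71.5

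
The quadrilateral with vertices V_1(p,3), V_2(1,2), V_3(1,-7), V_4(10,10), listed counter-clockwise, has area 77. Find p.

The doubled signed area Σ (x_i y_{i+1} − x_{i+1} y_i) is linear in p.
With p=0 it equals 98; the coefficient of p is -8 (from the two edges through V_1).
So -8·p + 98 = 2·77 = 154 ⇒ p = -7.

-7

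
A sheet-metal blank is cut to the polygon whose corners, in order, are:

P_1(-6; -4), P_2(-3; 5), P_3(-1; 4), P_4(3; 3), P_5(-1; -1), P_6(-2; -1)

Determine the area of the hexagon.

Apply the shoelace formula: 2A = Σ (x_i·y_{i+1} − x_{i+1}·y_i), indices taken mod 6.
Cross-terms: -42, -7, -15, 0, -1, 2  ⇒  Σ = -63
Area = |Σ|/2 = 31.5.

31.5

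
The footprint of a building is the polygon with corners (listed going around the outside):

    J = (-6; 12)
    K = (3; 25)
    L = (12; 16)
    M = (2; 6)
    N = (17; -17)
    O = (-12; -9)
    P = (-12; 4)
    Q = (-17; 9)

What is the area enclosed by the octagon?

Σ = (-186) + (-252) + (40) + (-136) + (-357) + (-156) + (-40) + (-150) = -1237
Area = |Σ|/2 = 618.5.

618.5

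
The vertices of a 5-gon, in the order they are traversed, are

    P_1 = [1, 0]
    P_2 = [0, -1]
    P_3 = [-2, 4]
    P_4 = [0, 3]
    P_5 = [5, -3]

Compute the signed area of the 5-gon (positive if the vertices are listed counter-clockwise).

Apply Gauss's area formula: 2A = Σ (x_i·y_{i+1} − x_{i+1}·y_i), indices taken mod 5.
P_1→P_2: (1)(-1) − (0)(0) = -1
P_2→P_3: (0)(4) − (-2)(-1) = -2
P_3→P_4: (-2)(3) − (0)(4) = -6
P_4→P_5: (0)(-3) − (5)(3) = -15
P_5→P_1: (5)(0) − (1)(-3) = 3
Σ = -21
Signed area = Σ/2 = -10.5 (negative ⇒ clockwise traversal).

-10.5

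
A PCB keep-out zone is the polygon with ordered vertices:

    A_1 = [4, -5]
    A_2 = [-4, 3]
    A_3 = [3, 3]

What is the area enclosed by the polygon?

28

Apply the shoelace (surveyor's) formula: 2A = Σ (x_i·y_{i+1} − x_{i+1}·y_i), indices taken mod 3.
Σ = (-8) + (-21) + (-27) = -56
Area = |Σ|/2 = 28.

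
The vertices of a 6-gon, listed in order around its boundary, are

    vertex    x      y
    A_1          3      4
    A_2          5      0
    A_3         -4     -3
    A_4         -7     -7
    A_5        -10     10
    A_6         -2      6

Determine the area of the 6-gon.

117

Cross-terms: -20, -15, 7, -140, -40, -26  ⇒  Σ = -234
Area = |Σ|/2 = 117.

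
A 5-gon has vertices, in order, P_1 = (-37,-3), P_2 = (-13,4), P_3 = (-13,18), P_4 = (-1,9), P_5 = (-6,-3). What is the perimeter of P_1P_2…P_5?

|P_1P_2| = √((24)² + (7)²) = √625 = 25
|P_2P_3| = √((0)² + (14)²) = √196 = 14
|P_3P_4| = √((12)² + (-9)²) = √225 = 15
|P_4P_5| = √((-5)² + (-12)²) = √169 = 13
|P_5P_1| = √((-31)² + (0)²) = √961 = 31
Perimeter = 25 + 14 + 15 + 13 + 31 = 98.

98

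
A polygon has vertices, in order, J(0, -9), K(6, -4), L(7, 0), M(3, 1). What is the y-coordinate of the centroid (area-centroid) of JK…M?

Apply the surveyor's formula. First the cross-terms c_i = x_i·y_{i+1} − x_{i+1}·y_i:
  54, 28, 7, -27  ⇒  2A = 62, A = 31.
Then Σ (y_i + y_{i+1})·c_i = -591, so ȳ = -591 / (6·31) = -197/62.

-197/62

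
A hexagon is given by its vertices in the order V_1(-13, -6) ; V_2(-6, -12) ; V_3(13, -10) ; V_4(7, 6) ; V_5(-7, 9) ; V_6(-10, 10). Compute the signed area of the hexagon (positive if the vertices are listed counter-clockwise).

Σ = (120) + (216) + (148) + (105) + (20) + (190) = 799
Signed area = Σ/2 = 399.5 (positive ⇒ counter-clockwise traversal).

399.5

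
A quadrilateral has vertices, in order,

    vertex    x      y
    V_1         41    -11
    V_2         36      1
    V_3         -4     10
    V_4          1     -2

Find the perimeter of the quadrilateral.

108

|V_1V_2| = √((-5)² + (12)²) = √169 = 13
|V_2V_3| = √((-40)² + (9)²) = √1681 = 41
|V_3V_4| = √((5)² + (-12)²) = √169 = 13
|V_4V_1| = √((40)² + (-9)²) = √1681 = 41
Perimeter = 13 + 41 + 13 + 41 = 108.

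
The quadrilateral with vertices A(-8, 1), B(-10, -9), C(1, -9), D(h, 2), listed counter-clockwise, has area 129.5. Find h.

Write out the shoelace sum; only the two edges meeting at D involve h:
2·Area = [(1·2 − h·(-9)) + (h·1 − (-8)·2)] + 181
       = 10·h + 199 = 259
⇒ h = 6.

6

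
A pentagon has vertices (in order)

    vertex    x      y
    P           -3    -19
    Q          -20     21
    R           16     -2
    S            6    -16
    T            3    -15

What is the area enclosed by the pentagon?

563.5

Apply the shoelace formula: 2A = Σ (x_i·y_{i+1} − x_{i+1}·y_i), indices taken mod 5.
Cross-terms: -443, -296, -244, -42, -102  ⇒  Σ = -1127
Area = |Σ|/2 = 563.5.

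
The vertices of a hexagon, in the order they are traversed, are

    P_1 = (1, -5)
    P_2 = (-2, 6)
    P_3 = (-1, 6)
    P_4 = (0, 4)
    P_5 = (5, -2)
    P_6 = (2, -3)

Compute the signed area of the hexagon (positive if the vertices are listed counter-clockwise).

-26

Apply Gauss's area formula: 2A = Σ (x_i·y_{i+1} − x_{i+1}·y_i), indices taken mod 6.
Cross-terms: -4, -6, -4, -20, -11, -7  ⇒  Σ = -52
Signed area = Σ/2 = -26 (negative ⇒ clockwise traversal).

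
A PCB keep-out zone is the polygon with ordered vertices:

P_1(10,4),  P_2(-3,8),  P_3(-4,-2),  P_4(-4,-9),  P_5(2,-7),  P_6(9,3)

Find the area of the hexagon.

139.5

Apply the shoelace formula: 2A = Σ (x_i·y_{i+1} − x_{i+1}·y_i), indices taken mod 6.
Σ = (92) + (38) + (28) + (46) + (69) + (6) = 279
Area = |Σ|/2 = 139.5.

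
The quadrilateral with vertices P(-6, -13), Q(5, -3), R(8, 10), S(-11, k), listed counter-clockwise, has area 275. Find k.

Write out the shoelace sum; only the two edges meeting at S involve k:
2·Area = [(8·k − (-11)·10) + ((-11)·(-13) − (-6)·k)] + 157
       = 14·k + 410 = 550
⇒ k = 10.

10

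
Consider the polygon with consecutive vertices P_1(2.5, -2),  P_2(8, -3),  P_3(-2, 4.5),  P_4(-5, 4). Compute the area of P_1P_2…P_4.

Apply the shoelace (surveyor's) formula: 2A = Σ (x_i·y_{i+1} − x_{i+1}·y_i), indices taken mod 4.
Cross-terms: 8.5, 30, 14.5, 0  ⇒  Σ = 53
Area = |Σ|/2 = 26.5.

26.5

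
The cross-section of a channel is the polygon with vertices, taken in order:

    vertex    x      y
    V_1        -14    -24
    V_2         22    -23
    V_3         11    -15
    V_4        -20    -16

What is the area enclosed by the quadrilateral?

Cross-terms: 850, -77, -476, 256  ⇒  Σ = 553
Area = |Σ|/2 = 276.5.

276.5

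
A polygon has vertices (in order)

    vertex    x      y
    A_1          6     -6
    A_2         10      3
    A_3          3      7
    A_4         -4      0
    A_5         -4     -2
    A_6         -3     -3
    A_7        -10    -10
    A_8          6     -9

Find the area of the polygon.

174.5

A_1→A_2: (6)(3) − (10)(-6) = 78
A_2→A_3: (10)(7) − (3)(3) = 61
A_3→A_4: (3)(0) − (-4)(7) = 28
A_4→A_5: (-4)(-2) − (-4)(0) = 8
A_5→A_6: (-4)(-3) − (-3)(-2) = 6
A_6→A_7: (-3)(-10) − (-10)(-3) = 0
A_7→A_8: (-10)(-9) − (6)(-10) = 150
A_8→A_1: (6)(-6) − (6)(-9) = 18
Σ = 349
Area = |Σ|/2 = 174.5.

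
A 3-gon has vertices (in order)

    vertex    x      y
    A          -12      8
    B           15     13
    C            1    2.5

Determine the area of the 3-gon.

Apply the shoelace (surveyor's) formula: 2A = Σ (x_i·y_{i+1} − x_{i+1}·y_i), indices taken mod 3.
A→B: (-12)(13) − (15)(8) = -276
B→C: (15)(2.5) − (1)(13) = 24.5
C→A: (1)(8) − (-12)(2.5) = 38
Σ = -213.5
Area = |Σ|/2 = 106.75.

106.75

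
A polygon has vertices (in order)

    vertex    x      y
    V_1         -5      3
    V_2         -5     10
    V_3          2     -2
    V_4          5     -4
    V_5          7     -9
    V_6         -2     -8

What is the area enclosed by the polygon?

Apply the shoelace formula: 2A = Σ (x_i·y_{i+1} − x_{i+1}·y_i), indices taken mod 6.
V_1→V_2: (-5)(10) − (-5)(3) = -35
V_2→V_3: (-5)(-2) − (2)(10) = -10
V_3→V_4: (2)(-4) − (5)(-2) = 2
V_4→V_5: (5)(-9) − (7)(-4) = -17
V_5→V_6: (7)(-8) − (-2)(-9) = -74
V_6→V_1: (-2)(3) − (-5)(-8) = -46
Σ = -180
Area = |Σ|/2 = 90.

90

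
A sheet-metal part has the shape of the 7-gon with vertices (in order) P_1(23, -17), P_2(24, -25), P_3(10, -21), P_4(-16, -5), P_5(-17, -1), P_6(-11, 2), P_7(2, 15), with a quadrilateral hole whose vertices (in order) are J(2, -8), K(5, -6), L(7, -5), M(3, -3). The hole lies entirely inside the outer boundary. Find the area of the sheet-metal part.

724

Outer boundary:
Σ = (-167) + (-254) + (-386) + (-69) + (-45) + (-169) + (-379) = -1469
Area = |Σ|/2 = 734.5.
Hole:
Apply the shoelace formula: 2A = Σ (x_i·y_{i+1} − x_{i+1}·y_i), indices taken mod 4.
Σ = (28) + (17) + (-6) + (-18) = 21
Area = |Σ|/2 = 10.5.
Net area = 734.5 − 10.5 = 724.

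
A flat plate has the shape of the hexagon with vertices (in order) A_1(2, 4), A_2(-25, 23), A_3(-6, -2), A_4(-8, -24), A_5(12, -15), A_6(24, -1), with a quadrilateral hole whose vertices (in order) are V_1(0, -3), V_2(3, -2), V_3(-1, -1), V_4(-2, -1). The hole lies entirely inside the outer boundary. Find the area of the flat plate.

Outer boundary:
Σ = (146) + (188) + (128) + (408) + (348) + (98) = 1316
Area = |Σ|/2 = 658.
Hole:
Apply the shoelace formula: 2A = Σ (x_i·y_{i+1} − x_{i+1}·y_i), indices taken mod 4.
Cross-terms: 9, -5, -1, 6  ⇒  Σ = 9
Area = |Σ|/2 = 4.5.
Net area = 658 − 4.5 = 653.5.

653.5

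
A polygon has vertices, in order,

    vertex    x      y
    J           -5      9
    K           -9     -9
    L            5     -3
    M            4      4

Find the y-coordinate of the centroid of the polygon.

Apply the surveyor's formula. First the cross-terms c_i = x_i·y_{i+1} − x_{i+1}·y_i:
  126, 72, 32, 56  ⇒  2A = 286, A = 143.
Then Σ (y_i + y_{i+1})·c_i = -104, so ȳ = -104 / (6·143) = -4/33.

-4/33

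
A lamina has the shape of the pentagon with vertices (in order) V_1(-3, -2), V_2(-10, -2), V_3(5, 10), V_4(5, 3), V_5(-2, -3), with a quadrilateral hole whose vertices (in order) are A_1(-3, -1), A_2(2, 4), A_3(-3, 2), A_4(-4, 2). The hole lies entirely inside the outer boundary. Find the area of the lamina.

Outer boundary:
Cross-terms: -14, -90, -35, -9, -5  ⇒  Σ = -153
Area = |Σ|/2 = 76.5.
Hole:
Apply the surveyor's formula: 2A = Σ (x_i·y_{i+1} − x_{i+1}·y_i), indices taken mod 4.
A_1→A_2: (-3)(4) − (2)(-1) = -10
A_2→A_3: (2)(2) − (-3)(4) = 16
A_3→A_4: (-3)(2) − (-4)(2) = 2
A_4→A_1: (-4)(-1) − (-3)(2) = 10
Σ = 18
Area = |Σ|/2 = 9.
Net area = 76.5 − 9 = 67.5.

67.5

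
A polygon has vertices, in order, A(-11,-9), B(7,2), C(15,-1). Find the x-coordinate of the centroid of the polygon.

Apply the shoelace formula. First the cross-terms c_i = x_i·y_{i+1} − x_{i+1}·y_i:
  41, -37, -146  ⇒  2A = -142, A = -71.
Then Σ (x_i + x_{i+1})·c_i = -1562, so x̄ = -1562 / (6·(-71)) = 11/3.

11/3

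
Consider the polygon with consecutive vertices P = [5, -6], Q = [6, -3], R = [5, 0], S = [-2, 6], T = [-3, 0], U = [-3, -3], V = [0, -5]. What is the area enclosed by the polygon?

Σ = (21) + (15) + (30) + (18) + (9) + (15) + (25) = 133
Area = |Σ|/2 = 66.5.

66.5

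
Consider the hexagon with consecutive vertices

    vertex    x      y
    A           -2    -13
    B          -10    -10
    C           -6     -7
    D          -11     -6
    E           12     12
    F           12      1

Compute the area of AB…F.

Σ = (-110) + (10) + (-41) + (-60) + (-132) + (-154) = -487
Area = |Σ|/2 = 243.5.

243.5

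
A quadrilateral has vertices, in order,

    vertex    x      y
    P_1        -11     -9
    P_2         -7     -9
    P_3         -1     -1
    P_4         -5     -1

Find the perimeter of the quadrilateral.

28

|P_1P_2| = √((4)² + (0)²) = √16 = 4
|P_2P_3| = √((6)² + (8)²) = √100 = 10
|P_3P_4| = √((-4)² + (0)²) = √16 = 4
|P_4P_1| = √((-6)² + (-8)²) = √100 = 10
Perimeter = 4 + 10 + 4 + 10 = 28.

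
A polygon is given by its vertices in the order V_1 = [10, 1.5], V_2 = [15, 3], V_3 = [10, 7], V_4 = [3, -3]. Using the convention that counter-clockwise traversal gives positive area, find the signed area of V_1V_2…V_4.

Apply the shoelace (surveyor's) formula: 2A = Σ (x_i·y_{i+1} − x_{i+1}·y_i), indices taken mod 4.
Cross-terms: 7.5, 75, -51, 34.5  ⇒  Σ = 66
Signed area = Σ/2 = 33 (positive ⇒ counter-clockwise traversal).

33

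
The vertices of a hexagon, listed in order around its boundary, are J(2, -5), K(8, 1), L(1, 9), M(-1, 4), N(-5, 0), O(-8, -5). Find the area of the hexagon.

Apply the shoelace formula: 2A = Σ (x_i·y_{i+1} − x_{i+1}·y_i), indices taken mod 6.
Cross-terms: 42, 71, 13, 20, 25, 50  ⇒  Σ = 221
Area = |Σ|/2 = 110.5.

110.5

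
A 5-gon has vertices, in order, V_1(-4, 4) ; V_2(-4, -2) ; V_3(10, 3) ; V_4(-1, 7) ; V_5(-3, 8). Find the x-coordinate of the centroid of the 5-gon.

Apply the shoelace formula. First the cross-terms c_i = x_i·y_{i+1} − x_{i+1}·y_i:
  24, 8, 73, 13, 20  ⇒  2A = 138, A = 69.
Then Σ (x_i + x_{i+1})·c_i = 321, so x̄ = 321 / (6·69) = 107/138.

107/138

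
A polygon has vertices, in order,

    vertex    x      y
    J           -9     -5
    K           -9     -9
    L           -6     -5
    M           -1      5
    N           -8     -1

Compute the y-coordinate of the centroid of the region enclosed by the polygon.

-25/12

Apply the shoelace formula. First the cross-terms c_i = x_i·y_{i+1} − x_{i+1}·y_i:
  36, -9, -35, 41, 31  ⇒  2A = 64, A = 32.
Then Σ (y_i + y_{i+1})·c_i = -400, so ȳ = -400 / (6·32) = -25/12.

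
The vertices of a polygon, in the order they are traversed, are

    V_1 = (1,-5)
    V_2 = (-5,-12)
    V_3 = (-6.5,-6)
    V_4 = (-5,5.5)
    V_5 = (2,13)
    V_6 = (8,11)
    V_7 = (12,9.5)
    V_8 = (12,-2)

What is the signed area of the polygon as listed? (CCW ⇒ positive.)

-280.375

Apply the surveyor's formula: 2A = Σ (x_i·y_{i+1} − x_{i+1}·y_i), indices taken mod 8.
Cross-terms: -37, -48, -65.75, -76, -82, -56, -138, -58  ⇒  Σ = -560.75
Signed area = Σ/2 = -280.375 (negative ⇒ clockwise traversal).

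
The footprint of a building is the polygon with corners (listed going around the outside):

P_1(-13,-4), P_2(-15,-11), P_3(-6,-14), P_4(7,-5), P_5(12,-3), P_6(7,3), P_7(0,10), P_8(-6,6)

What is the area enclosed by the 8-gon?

341.5

Apply the shoelace formula: 2A = Σ (x_i·y_{i+1} − x_{i+1}·y_i), indices taken mod 8.
Σ = (83) + (144) + (128) + (39) + (57) + (70) + (60) + (102) = 683
Area = |Σ|/2 = 341.5.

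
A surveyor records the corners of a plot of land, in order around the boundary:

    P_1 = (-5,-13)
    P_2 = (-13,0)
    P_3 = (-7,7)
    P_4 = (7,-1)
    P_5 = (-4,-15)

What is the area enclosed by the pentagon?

Apply the surveyor's formula: 2A = Σ (x_i·y_{i+1} − x_{i+1}·y_i), indices taken mod 5.
Σ = (-169) + (-91) + (-42) + (-109) + (-23) = -434
Area = |Σ|/2 = 217.

217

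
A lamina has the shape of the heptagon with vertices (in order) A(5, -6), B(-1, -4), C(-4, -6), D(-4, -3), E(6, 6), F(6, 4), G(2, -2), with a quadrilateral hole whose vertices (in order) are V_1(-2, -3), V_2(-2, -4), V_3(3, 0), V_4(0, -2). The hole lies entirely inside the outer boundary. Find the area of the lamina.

Outer boundary:
Cross-terms: -26, -10, -12, -6, -12, -20, -2  ⇒  Σ = -88
Area = |Σ|/2 = 44.
Hole:
Apply the shoelace (surveyor's) formula: 2A = Σ (x_i·y_{i+1} − x_{i+1}·y_i), indices taken mod 4.
Cross-terms: 2, 12, -6, -4  ⇒  Σ = 4
Area = |Σ|/2 = 2.
Net area = 44 − 2 = 42.

42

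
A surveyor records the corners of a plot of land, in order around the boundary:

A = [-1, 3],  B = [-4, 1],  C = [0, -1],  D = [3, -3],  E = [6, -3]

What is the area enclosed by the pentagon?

A→B: (-1)(1) − (-4)(3) = 11
B→C: (-4)(-1) − (0)(1) = 4
C→D: (0)(-3) − (3)(-1) = 3
D→E: (3)(-3) − (6)(-3) = 9
E→A: (6)(3) − (-1)(-3) = 15
Σ = 42
Area = |Σ|/2 = 21.

21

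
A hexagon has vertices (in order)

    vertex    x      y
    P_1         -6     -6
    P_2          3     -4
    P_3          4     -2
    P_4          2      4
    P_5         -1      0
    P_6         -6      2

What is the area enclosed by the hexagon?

61

Apply the surveyor's formula: 2A = Σ (x_i·y_{i+1} − x_{i+1}·y_i), indices taken mod 6.
Σ = (42) + (10) + (20) + (4) + (-2) + (48) = 122
Area = |Σ|/2 = 61.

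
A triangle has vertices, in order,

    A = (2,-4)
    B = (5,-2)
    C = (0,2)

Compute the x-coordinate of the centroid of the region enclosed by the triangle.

7/3

Apply the surveyor's formula. First the cross-terms c_i = x_i·y_{i+1} − x_{i+1}·y_i:
  16, 10, -4  ⇒  2A = 22, A = 11.
Then Σ (x_i + x_{i+1})·c_i = 154, so x̄ = 154 / (6·11) = 7/3.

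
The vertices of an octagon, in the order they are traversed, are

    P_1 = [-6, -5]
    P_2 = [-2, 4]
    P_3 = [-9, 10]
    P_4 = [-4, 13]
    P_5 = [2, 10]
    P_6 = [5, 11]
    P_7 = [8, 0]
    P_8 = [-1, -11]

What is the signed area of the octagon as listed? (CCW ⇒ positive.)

Apply the surveyor's formula: 2A = Σ (x_i·y_{i+1} − x_{i+1}·y_i), indices taken mod 8.
Cross-terms: -34, 16, -77, -66, -28, -88, -88, -61  ⇒  Σ = -426
Signed area = Σ/2 = -213 (negative ⇒ clockwise traversal).

-213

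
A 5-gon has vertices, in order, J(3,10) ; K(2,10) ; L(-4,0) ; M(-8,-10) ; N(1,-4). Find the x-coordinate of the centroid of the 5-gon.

Apply the shoelace formula. First the cross-terms c_i = x_i·y_{i+1} − x_{i+1}·y_i:
  10, 40, 40, 42, 22  ⇒  2A = 154, A = 77.
Then Σ (x_i + x_{i+1})·c_i = -716, so x̄ = -716 / (6·77) = -358/231.

-358/231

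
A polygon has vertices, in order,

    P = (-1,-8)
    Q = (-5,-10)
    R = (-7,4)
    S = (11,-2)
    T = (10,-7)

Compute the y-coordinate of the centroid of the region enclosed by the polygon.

-473/147

Apply the surveyor's formula. First the cross-terms c_i = x_i·y_{i+1} − x_{i+1}·y_i:
  -30, -90, -30, -57, -87  ⇒  2A = -294, A = -147.
Then Σ (y_i + y_{i+1})·c_i = 2838, so ȳ = 2838 / (6·(-147)) = -473/147.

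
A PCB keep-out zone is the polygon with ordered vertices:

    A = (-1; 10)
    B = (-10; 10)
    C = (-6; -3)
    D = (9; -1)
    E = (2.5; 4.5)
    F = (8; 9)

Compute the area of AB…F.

165.75

Apply the surveyor's formula: 2A = Σ (x_i·y_{i+1} − x_{i+1}·y_i), indices taken mod 6.
Σ = (90) + (90) + (33) + (43) + (-13.5) + (89) = 331.5
Area = |Σ|/2 = 165.75.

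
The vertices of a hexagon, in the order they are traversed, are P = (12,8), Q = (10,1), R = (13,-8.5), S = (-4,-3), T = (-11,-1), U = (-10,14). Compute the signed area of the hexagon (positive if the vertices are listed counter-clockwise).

-340

Σ = (-68) + (-98) + (-73) + (-29) + (-164) + (-248) = -680
Signed area = Σ/2 = -340 (negative ⇒ clockwise traversal).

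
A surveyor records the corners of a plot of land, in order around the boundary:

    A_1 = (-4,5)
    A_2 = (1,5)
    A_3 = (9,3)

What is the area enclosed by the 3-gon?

5

Apply the shoelace (surveyor's) formula: 2A = Σ (x_i·y_{i+1} − x_{i+1}·y_i), indices taken mod 3.
Σ = (-25) + (-42) + (57) = -10
Area = |Σ|/2 = 5.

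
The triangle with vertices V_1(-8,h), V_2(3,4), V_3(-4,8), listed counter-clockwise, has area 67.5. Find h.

Write out the shoelace sum; only the two edges meeting at V_1 involve h:
2·Area = [((-4)·h − (-8)·8) + ((-8)·4 − 3·h)] + 40
       = -7·h + 72 = 135
⇒ h = -9.

-9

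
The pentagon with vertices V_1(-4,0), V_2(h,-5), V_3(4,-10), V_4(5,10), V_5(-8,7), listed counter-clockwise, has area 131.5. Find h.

1

The doubled signed area Σ (x_i y_{i+1} − x_{i+1} y_i) is linear in h.
With h=0 it equals 273; the coefficient of h is -10 (from the two edges through V_2).
So -10·h + 273 = 2·131.5 = 263 ⇒ h = 1.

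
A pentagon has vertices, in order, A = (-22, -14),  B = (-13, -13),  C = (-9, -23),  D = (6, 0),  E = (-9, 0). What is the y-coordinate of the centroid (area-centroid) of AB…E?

Apply the shoelace (surveyor's) formula. First the cross-terms c_i = x_i·y_{i+1} − x_{i+1}·y_i:
  104, 182, 138, 0, 126  ⇒  2A = 550, A = 275.
Then Σ (y_i + y_{i+1})·c_i = -14298, so ȳ = -14298 / (6·275) = -2383/275.

-2383/275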